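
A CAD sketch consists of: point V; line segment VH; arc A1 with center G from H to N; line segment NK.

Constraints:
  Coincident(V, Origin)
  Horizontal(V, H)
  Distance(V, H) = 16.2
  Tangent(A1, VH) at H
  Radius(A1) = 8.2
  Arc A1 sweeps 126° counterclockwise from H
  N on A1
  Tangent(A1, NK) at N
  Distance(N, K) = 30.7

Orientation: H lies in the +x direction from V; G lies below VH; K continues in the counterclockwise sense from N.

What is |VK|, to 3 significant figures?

46.9

V is at the origin; V and H share the same y with |VH| = 16.2 and H on the +x side, so H = (16.2, 0.00). The tangent condition forces GH to be normal to VH, so G = H + (0, -8.2) = (16.2, -8.20). On A1, H sits at bearing 90° from G; a 126° counterclockwise sweep puts N at bearing 216°, so N = G + 8.2·(cos 216°, sin 216°) = (9.57, -13.0). A1 meets NK tangentially, so GN is at right angles to NK, so NK runs along (−sin 216°, cos 216°); with |NK| = 30.7, K = (27.6, -37.9). Then |VK| = |K − V| = 46.9.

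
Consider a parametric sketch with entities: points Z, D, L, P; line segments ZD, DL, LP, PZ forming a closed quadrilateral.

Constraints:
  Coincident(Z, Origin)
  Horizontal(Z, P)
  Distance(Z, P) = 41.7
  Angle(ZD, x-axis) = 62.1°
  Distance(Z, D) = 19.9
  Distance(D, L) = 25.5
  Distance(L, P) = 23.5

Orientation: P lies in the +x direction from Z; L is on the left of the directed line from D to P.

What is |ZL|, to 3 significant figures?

41.0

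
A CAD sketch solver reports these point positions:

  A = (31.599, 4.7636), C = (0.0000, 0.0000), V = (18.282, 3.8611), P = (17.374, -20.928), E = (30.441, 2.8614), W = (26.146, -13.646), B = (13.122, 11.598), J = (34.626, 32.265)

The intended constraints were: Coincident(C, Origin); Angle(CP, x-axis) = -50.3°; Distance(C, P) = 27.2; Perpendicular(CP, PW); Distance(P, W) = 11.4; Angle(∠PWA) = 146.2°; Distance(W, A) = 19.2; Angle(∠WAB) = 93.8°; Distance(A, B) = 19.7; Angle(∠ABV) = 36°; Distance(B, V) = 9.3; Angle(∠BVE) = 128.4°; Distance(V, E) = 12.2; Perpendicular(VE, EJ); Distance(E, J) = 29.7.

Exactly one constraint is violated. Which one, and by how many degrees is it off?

Perpendicular(VE, EJ) — off by 3.40°.

C = (0.00, 0.00) ✓; CP at -50.30° ✓; |CP| = 27.20 ✓; ∠(CP, PW) = 90.00° ✓; |PW| = 11.40 ✓; ∠PWA = 146.2° ✓; |WA| = 19.20 ✓; ∠WAB = 93.80° ✓; |AB| = 19.70 ✓; ∠ABV = 36.00° ✓; |BV| = 9.300 ✓; ∠BVE = 128.4° ✓; |VE| = 12.20 ✓; ∠(VE, EJ) = 86.60° ✗; |EJ| = 29.70 ✓.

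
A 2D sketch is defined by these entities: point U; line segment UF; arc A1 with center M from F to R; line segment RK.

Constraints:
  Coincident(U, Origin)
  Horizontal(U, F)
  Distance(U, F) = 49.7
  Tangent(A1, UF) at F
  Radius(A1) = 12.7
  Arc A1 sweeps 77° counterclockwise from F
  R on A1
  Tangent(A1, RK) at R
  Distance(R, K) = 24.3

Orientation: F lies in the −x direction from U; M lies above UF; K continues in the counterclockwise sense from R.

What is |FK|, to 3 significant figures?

38.0

On A1, F sits at bearing -90° from M; a 77° counterclockwise sweep puts R at bearing -13°, so R = M + 12.7·(cos -13°, sin -13°) = (-37.3, 9.84). A1 meets RK tangentially, so MR is at right angles to RK, so RK runs along (−sin -13°, cos -13°); with |RK| = 24.3, K = (-31.9, 33.5). Then |FK| = |K − F| = 38.0.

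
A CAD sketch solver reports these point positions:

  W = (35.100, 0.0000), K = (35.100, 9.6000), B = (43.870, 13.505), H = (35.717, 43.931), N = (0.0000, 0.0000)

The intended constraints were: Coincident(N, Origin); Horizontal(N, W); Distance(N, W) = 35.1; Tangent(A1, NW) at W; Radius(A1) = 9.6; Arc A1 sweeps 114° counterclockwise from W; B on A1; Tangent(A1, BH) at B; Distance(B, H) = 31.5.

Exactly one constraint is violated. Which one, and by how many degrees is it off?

Tangent(A1, BH) at B — off by 9.00°.

N = (0.00, 0.00) ✓; N.y = 0.00, W.y = 0.00 ✓; |NW| = 35.10 ✓; ∠(KW, WN) = 90.00° ✓; |KW| = 9.600 ✓; bearing(K→B) − bearing(K→W) = 114.0° ✓; |KB| = 9.600 ✓; ∠(KB, BH) = 99.00° ✗; |BH| = 31.50 ✓.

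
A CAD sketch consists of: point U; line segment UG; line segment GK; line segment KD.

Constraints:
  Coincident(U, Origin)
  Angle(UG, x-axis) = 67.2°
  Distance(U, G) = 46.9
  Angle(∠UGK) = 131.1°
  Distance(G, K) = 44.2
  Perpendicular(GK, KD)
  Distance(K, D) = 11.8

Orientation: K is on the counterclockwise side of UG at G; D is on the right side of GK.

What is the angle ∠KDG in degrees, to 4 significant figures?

75.05°

∠UGK = 131.1°, so GK runs at 67.2° + (180° − 131.1°) = 116.1° from the x-axis; with |GK| = 44.2, K = G + 44.2·(cos 116.1°, sin 116.1°) = (-1.271, 82.93). The perpendicularity gives KD at right angles to GK; with |KD| = 11.8 on the right of GK, D = K + 11.8·(0.8980, 0.4399) = (9.326, 88.12). Then cos ∠KDG = DK·DG / (|DK||DG|), giving 75.05°.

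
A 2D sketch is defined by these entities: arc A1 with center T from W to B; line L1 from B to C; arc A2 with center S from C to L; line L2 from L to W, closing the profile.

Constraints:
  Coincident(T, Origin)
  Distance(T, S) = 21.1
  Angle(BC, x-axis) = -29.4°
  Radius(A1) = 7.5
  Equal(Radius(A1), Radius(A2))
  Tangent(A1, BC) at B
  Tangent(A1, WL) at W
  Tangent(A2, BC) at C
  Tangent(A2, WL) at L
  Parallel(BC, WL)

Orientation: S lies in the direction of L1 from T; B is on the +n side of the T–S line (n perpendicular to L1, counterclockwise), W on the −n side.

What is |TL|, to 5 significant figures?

22.393

The slot axis is L1's direction at -29.4°, so u = (cos -29.4°, sin -29.4°) = (0.87121, -0.49090) and n = (−sin -29.4°, cos -29.4°) = (0.49090, 0.87121). T is at the origin and S lies 21.1 along u from T, so S = 21.1·u = (18.383, -10.358). Tangency of A1 to both parallel lines with radius 7.5 puts B and W at T ± 7.5·n: B = (3.6818, 6.5341), W = (-3.6818, -6.5341). Equal radii place C and L the same way about S: C = S + 7.5·n = (22.064, -3.8240), L = S − 7.5·n = (14.701, -16.892). Then |TL| = |L − T| = 22.393.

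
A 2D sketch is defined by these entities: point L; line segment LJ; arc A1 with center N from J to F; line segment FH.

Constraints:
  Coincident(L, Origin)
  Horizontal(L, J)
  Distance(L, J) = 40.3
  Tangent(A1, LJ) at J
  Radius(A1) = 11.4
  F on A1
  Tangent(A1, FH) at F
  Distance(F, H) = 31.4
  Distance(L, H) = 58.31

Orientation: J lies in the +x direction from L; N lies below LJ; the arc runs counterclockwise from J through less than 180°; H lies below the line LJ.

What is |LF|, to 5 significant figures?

32.626

L is at the origin; LJ is horizontal with |LJ| = 40.3 and J on the +x side, so J = (40.300, 0.0000). Since A1 is tangent to LJ there, NJ ⟂ LJ, so N = J + (0, -11.4) = (40.300, -11.400). Since NF ⟂ FH (tangency), |NH| = √(11.4² + 31.4²) = 33.405 regardless of where F sits on A1. So H lies on both circle(L, 58.31) and circle(N, 33.405); the below-LJ intersection is H = (37.461, -44.685). F is the foot of the tangent from H: F = (29.293, -14.366).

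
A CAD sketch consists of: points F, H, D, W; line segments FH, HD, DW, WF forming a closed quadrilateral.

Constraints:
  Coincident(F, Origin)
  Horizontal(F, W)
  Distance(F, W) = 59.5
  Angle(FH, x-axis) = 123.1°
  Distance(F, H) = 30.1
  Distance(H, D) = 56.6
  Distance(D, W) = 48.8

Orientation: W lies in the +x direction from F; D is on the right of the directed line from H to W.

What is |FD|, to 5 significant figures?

26.520

Checks: |FW| = 59.50 ✓; |FH| = 30.10 ✓; |HD| = 56.60 ✓; |DW| = 48.80 ✓.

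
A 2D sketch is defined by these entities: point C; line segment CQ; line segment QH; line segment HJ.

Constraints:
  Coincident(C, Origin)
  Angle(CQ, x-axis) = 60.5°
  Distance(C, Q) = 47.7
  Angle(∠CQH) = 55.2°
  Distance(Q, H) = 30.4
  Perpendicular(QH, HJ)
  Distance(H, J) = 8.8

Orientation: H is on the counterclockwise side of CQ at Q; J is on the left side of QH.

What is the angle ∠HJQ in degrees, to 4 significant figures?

73.86°

C is at the origin; CQ runs at 60.5° with length 47.7, so Q = 47.7·(cos 60.5°, sin 60.5°) = (23.49, 41.52). ∠CQH = 55.2°, so QH runs at 60.5° + (180° − 55.2°) = 185.3° from the x-axis; with |QH| = 30.4, H = Q + 30.4·(cos 185.3°, sin 185.3°) = (-6.781, 38.71). QH is perpendicular to HJ; with |HJ| = 8.8 on the left of QH, J = H + 8.8·(0.09237, -0.9957) = (-5.969, 29.95). Then cos ∠HJQ = JH·JQ / (|JH||JQ|), giving 73.86°.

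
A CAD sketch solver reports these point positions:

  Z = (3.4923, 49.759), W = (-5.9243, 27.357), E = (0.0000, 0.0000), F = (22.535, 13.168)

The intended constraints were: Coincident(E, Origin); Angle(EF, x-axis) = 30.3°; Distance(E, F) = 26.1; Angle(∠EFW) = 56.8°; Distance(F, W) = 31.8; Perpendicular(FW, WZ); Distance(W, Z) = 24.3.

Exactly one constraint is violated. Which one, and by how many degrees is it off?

Perpendicular(FW, WZ) — off by 3.70°.

E = (0.00, 0.00) ✓; EF at 30.30° ✓; |EF| = 26.10 ✓; ∠EFW = 56.80° ✓; |FW| = 31.80 ✓; ∠(FW, WZ) = 86.30° ✗; |WZ| = 24.30 ✓.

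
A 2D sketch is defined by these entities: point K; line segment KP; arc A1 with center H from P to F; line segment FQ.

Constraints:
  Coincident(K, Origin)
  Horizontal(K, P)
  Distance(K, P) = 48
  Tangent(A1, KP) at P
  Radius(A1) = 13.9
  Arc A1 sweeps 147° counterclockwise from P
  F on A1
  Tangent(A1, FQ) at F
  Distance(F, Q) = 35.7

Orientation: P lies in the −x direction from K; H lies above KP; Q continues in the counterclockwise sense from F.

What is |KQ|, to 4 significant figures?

83.53

K is at the origin; K and P share the same y with |KP| = 48.0 and P on the −x side, so P = (-48.00, 0.000). Tangency of A1 to KP means the radius HP is perpendicular to KP, so H = P + (0, 13.9) = (-48.00, 13.90). On A1, P sits at bearing -90° from H; a 147° counterclockwise sweep puts F at bearing 57°, so F = H + 13.9·(cos 57°, sin 57°) = (-40.43, 25.56). Tangency of A1 to FQ means the radius HF is perpendicular to FQ, so FQ runs along (−sin 57°, cos 57°); with |FQ| = 35.7, Q = (-70.37, 45.00). Then |KQ| = |Q − K| = 83.53.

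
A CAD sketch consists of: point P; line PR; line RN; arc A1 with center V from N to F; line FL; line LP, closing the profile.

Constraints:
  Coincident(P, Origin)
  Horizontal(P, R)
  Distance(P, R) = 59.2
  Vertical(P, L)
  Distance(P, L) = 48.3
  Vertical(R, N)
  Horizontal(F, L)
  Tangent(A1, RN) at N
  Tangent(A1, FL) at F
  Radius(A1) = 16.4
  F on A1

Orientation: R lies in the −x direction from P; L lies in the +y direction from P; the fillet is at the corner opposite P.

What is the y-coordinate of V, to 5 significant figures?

31.900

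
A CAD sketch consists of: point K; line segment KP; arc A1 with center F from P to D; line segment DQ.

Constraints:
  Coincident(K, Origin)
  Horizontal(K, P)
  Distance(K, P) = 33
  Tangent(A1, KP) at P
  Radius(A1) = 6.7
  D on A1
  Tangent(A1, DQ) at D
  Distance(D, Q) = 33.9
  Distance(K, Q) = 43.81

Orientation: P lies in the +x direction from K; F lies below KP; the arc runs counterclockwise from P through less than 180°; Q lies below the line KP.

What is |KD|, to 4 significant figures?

26.97

Checks: |KP| = 33.00 ✓; |FD| = 6.700 ✓; ∠(FD, DQ) = 90.00° ✓; |DQ| = 33.90 ✓; |KQ| = 43.81 ✓.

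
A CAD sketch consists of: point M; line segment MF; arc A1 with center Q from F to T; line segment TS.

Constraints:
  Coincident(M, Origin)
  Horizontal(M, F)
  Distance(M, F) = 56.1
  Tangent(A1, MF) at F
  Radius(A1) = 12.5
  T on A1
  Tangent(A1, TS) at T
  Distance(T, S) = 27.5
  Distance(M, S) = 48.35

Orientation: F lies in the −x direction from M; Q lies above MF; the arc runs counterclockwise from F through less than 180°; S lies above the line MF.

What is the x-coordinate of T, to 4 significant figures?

-44.42

M is at the origin; MF is horizontal with |MF| = 56.1 and F on the −x side, so F = (-56.10, 0.000). Tangency of A1 to MF means the radius QF is perpendicular to MF, so Q = F + (0, 12.5) = (-56.10, 12.50). Since QT ⟂ TS (tangency), |QS| = √(12.5² + 27.5²) = 30.21 regardless of where T sits on A1. So S lies on both circle(M, 48.35) and circle(Q, 30.21); the above-MF intersection is S = (-34.63, 33.75). T is the foot of the tangent from S: T = (-44.42, 8.048).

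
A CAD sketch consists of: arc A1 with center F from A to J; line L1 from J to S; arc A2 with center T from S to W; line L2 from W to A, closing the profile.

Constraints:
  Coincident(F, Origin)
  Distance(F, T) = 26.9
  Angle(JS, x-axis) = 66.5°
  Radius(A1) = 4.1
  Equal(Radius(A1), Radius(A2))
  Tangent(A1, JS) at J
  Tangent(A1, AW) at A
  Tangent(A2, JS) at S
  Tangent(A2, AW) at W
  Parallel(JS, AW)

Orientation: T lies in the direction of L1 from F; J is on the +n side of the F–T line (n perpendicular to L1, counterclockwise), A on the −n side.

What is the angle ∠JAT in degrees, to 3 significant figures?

81.3°

F is at the origin and T lies 26.9 along u from F, so T = 26.9·u = (10.7, 24.7). Tangency of A1 to both parallel lines with radius 4.1 puts J and A at F ± 4.1·n: J = (-3.76, 1.63), A = (3.76, -1.63). Then cos ∠JAT = AJ·AT / (|AJ||AT|), giving 81.3°.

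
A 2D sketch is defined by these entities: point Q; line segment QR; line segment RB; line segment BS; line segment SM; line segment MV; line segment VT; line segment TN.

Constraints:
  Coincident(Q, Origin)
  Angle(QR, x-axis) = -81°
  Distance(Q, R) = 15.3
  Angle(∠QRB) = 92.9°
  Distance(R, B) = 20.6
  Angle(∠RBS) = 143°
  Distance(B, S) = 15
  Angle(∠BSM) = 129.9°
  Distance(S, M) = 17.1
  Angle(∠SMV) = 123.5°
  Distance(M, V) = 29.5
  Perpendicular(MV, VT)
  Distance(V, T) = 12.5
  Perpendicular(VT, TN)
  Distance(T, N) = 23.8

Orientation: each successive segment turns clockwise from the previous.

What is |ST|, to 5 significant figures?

38.978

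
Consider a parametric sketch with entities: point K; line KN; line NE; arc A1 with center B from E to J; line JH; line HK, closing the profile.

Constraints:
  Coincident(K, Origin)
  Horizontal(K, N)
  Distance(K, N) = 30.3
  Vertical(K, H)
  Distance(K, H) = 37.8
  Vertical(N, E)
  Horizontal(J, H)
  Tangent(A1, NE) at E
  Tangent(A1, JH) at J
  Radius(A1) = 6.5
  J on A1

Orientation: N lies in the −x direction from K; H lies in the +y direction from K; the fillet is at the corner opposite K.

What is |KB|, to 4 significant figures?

39.32

KH is vertical with |KH| = 37.8 and H on the +y side, so H = (0.000, 37.80). The virtual corner opposite K is at (-30.30, 37.80). A1 meets NE tangentially, so BE is at right angles to NE and the tangent condition forces BJ to be normal to JH, with radius 6.5, so the center B sits 6.5 in from both sides at B = (-23.80, 31.30). Then |KB| = |B − K| = 39.32.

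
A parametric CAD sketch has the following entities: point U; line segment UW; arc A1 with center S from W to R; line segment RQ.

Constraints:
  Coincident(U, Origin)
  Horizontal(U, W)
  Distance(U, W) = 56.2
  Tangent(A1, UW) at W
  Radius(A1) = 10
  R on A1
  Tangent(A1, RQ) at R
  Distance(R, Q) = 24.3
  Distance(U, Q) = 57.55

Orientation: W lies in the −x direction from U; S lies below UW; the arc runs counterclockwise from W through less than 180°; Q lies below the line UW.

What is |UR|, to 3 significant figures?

65.6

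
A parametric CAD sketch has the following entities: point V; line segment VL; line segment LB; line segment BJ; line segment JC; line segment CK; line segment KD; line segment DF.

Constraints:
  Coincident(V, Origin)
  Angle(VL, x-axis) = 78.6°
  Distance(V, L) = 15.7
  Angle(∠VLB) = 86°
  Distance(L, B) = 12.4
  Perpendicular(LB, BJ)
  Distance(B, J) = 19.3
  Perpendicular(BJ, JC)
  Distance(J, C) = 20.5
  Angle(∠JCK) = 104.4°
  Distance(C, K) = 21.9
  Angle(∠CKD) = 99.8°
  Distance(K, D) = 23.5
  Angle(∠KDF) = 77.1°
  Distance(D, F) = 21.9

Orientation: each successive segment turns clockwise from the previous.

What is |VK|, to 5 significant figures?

22.874

V is at the origin; VL runs at 78.6° with length 15.7, so L = (3.1032, 15.390). ∠VLB = 86.0° gives LB at -15.400° from the x-axis; with |LB| = 12.4, B = (15.058, 12.097). LB is perpendicular to BJ, so BJ runs at -105.40°; with |BJ| = 19.3, J = (9.9328, -6.5097). The perpendicularity gives JC at right angles to BJ, so JC runs at 164.60°; with |JC| = 20.5, C = (-9.8312, -1.0658). ∠JCK = 104.4° gives CK at 89.000° from the x-axis; with |CK| = 21.9, K = (-9.4490, 20.831). Then |VK| = |K − V| = 22.874.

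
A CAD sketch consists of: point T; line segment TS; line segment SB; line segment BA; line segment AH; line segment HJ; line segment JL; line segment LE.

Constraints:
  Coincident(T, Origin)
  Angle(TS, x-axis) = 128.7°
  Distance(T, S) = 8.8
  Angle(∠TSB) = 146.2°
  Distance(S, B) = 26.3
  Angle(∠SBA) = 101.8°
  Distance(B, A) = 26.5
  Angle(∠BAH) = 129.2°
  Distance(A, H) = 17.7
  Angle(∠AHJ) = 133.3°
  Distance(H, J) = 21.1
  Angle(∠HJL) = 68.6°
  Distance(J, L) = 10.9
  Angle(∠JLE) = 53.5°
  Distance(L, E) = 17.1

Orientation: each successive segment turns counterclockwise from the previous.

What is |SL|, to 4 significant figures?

30.98

T is at the origin; TS runs at 128.7° with length 8.8, so S = (-5.502, 6.868). ∠TSB = 146.2° gives SB at 162.5° from the x-axis; with |SB| = 26.3, B = (-30.58, 14.78). ∠SBA = 101.8° gives BA at -119.3° from the x-axis; with |BA| = 26.5, A = (-43.55, -8.333). ∠BAH = 129.2° gives AH at -68.50° from the x-axis; with |AH| = 17.7, H = (-37.07, -24.80). ∠AHJ = 133.3° gives HJ at -21.80° from the x-axis; with |HJ| = 21.1, J = (-17.48, -32.64). ∠HJL = 68.6° gives JL at 89.60° from the x-axis; with |JL| = 10.9, L = (-17.40, -21.74). Then |SL| = |L − S| = 30.98.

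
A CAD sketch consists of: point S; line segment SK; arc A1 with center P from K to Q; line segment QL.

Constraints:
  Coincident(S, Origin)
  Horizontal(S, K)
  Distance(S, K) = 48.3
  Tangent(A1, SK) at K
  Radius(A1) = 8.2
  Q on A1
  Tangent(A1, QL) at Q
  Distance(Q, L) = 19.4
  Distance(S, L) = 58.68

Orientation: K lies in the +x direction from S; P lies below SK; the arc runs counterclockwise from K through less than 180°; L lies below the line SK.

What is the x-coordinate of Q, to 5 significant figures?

41.211

Checks: |PQ| = 8.200 ✓; ∠(PQ, QL) = 90.00° ✓; |QL| = 19.40 ✓; |SL| = 58.68 ✓.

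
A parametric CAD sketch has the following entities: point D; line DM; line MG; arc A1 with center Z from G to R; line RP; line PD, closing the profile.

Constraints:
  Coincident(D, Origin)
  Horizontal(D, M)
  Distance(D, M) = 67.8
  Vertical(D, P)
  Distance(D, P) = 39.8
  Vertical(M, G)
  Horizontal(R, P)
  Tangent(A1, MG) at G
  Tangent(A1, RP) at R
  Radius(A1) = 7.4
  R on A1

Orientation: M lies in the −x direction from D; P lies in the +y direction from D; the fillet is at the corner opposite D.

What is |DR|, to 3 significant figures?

72.3

D is at the origin; D and M share the same y with |DM| = 67.8 and M on the −x side, so M = (-67.8, 0.00). DP is vertical with |DP| = 39.8 and P on the +y side, so P = (0.00, 39.8). The virtual corner opposite D is at (-67.8, 39.8). Since A1 is tangent to MG there, ZG ⟂ MG and A1 meets RP tangentially, so ZR is at right angles to RP, with radius 7.4, so the center Z sits 7.4 in from both sides at Z = (-60.4, 32.4). That places the tangent points at G = (-67.8, 32.4) on MG and R = (-60.4, 39.8) on RP. Then |DR| = |R − D| = 72.3.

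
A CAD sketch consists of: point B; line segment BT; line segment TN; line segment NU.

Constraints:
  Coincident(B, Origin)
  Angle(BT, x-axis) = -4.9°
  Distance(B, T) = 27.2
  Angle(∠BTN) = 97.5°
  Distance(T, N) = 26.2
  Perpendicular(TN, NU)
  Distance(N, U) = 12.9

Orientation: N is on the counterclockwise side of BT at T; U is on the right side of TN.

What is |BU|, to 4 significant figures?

49.74

B is at the origin; BT runs at -4.9° with length 27.2, so T = 27.2·(cos -4.9°, sin -4.9°) = (27.10, -2.323). ∠BTN = 97.5°, so TN runs at -4.9° + (180° − 97.5°) = 77.60° from the x-axis; with |TN| = 26.2, N = T + 26.2·(cos 77.60°, sin 77.60°) = (32.73, 23.27). TN is perpendicular to NU; with |NU| = 12.9 on the right of TN, U = N + 12.9·(0.9767, -0.2147) = (45.33, 20.50). Then |BU| = |U − B| = 49.74.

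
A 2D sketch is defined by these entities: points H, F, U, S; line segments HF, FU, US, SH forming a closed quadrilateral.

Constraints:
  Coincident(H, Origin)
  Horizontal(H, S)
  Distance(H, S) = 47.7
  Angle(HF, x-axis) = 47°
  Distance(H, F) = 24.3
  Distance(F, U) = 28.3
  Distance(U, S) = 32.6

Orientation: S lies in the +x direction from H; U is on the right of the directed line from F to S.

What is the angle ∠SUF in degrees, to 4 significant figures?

71.72°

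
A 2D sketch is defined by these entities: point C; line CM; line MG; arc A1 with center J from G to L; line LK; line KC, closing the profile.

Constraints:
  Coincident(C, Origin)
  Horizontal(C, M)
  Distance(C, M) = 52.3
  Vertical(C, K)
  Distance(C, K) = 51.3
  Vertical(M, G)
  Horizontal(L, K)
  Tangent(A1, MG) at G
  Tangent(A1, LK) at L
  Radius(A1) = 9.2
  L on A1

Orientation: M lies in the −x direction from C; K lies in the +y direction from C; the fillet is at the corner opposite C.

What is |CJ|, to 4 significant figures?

60.25

C is at the origin; CM is horizontal with |CM| = 52.3 and M on the −x side, so M = (-52.30, 0.000). C and K share the same x with |CK| = 51.3 and K on the +y side, so K = (0.000, 51.30). The virtual corner opposite C is at (-52.30, 51.30). Tangency of A1 to MG means the radius JG is perpendicular to MG and A1 meets LK tangentially, so JL is at right angles to LK, with radius 9.2, so the center J sits 9.2 in from both sides at J = (-43.10, 42.10). Then |CJ| = |J − C| = 60.25.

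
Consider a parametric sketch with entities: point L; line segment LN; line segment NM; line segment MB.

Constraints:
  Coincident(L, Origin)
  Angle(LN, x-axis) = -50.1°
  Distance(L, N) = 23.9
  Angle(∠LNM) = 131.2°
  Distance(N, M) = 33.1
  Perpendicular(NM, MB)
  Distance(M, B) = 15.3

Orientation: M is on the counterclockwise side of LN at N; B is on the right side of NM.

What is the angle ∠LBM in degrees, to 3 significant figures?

55.7°

L is at the origin; LN runs at -50.1° with length 23.9, so N = 23.9·(cos -50.1°, sin -50.1°) = (15.3, -18.3). ∠LNM = 131.2°, so NM runs at -50.1° + (180° − 131.2°) = -1.30° from the x-axis; with |NM| = 33.1, M = N + 33.1·(cos -1.30°, sin -1.30°) = (48.4, -19.1). The perpendicularity gives MB at right angles to NM; with |MB| = 15.3 on the right of NM, B = M + 15.3·(-0.0227, -1.00) = (48.1, -34.4). Then cos ∠LBM = BL·BM / (|BL||BM|), giving 55.7°.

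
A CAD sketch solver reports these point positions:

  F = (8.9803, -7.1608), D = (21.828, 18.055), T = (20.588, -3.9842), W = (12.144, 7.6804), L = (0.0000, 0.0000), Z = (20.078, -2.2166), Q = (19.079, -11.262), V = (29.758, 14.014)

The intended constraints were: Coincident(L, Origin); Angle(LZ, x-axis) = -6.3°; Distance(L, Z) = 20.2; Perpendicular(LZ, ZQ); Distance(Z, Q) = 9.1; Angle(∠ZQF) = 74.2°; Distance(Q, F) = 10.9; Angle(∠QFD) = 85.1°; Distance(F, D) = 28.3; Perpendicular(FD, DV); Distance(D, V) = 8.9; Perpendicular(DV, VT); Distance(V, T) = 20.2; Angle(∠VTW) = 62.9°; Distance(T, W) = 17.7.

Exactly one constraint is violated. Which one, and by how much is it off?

Distance(T, W) = 17.7 — off by 3.30.

L = (0.00, 0.00) ✓; LZ at -6.300° ✓; |LZ| = 20.20 ✓; ∠(LZ, ZQ) = 90.00° ✓; |ZQ| = 9.100 ✓; ∠ZQF = 74.20° ✓; |QF| = 10.90 ✓; ∠QFD = 85.10° ✓; |FD| = 28.30 ✓; ∠(FD, DV) = 90.00° ✓; |DV| = 8.900 ✓; ∠(DV, VT) = 90.00° ✓; |VT| = 20.20 ✓; ∠VTW = 62.90° ✓; |TW| = 14.40 ✗.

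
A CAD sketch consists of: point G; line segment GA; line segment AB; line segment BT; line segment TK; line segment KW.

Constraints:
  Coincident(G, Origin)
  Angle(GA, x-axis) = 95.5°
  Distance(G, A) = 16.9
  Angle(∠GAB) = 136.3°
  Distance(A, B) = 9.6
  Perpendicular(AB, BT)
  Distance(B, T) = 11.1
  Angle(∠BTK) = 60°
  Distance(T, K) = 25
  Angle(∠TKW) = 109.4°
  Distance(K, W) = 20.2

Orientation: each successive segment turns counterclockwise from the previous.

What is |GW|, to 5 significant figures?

33.159

G is at the origin; GA runs at 95.5° with length 16.9, so A = (-1.6198, 16.822). ∠GAB = 136.3° gives AB at 139.20° from the x-axis; with |AB| = 9.6, B = (-8.8869, 23.095). AB is perpendicular to BT, so BT runs at -130.80°; with |BT| = 11.1, T = (-16.140, 14.692). ∠BTK = 60.0° gives TK at -10.800° from the x-axis; with |TK| = 25.0, K = (8.4173, 10.008). ∠TKW = 109.4° gives KW at 59.800° from the x-axis; with |KW| = 20.2, W = (18.578, 27.466). Then |GW| = |W − G| = 33.159.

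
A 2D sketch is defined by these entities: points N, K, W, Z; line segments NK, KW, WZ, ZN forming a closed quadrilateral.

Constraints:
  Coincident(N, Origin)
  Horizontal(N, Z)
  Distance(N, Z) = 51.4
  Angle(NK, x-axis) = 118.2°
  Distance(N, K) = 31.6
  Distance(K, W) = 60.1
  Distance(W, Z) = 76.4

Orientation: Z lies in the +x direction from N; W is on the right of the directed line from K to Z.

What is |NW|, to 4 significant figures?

36.82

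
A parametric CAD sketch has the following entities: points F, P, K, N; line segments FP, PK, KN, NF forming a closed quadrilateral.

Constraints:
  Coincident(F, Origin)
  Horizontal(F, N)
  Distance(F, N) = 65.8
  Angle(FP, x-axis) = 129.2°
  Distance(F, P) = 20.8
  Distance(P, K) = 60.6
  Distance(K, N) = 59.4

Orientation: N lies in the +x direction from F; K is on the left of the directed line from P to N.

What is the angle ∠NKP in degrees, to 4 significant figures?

84.35°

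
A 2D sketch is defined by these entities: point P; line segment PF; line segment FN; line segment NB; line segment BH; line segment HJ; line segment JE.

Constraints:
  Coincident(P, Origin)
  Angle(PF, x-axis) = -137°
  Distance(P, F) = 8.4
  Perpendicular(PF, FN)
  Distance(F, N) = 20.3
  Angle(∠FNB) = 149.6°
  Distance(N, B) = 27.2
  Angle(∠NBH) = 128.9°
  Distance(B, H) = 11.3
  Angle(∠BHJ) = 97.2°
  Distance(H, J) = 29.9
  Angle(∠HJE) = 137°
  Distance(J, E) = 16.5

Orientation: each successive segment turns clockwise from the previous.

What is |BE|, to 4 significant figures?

43.38

P is at the origin; PF runs at -137.0° with length 8.4, so F = (-6.143, -5.729). PF is perpendicular to FN, so FN runs at 133.0°; with |FN| = 20.3, N = (-19.99, 9.118). ∠FNB = 149.6° gives NB at 102.6° from the x-axis; with |NB| = 27.2, B = (-25.92, 35.66). ∠NBH = 128.9° gives BH at 51.50° from the x-axis; with |BH| = 11.3, H = (-18.89, 44.51). ∠BHJ = 97.2° gives HJ at -31.30° from the x-axis; with |HJ| = 29.9, J = (6.661, 28.97). ∠HJE = 137.0° gives JE at -74.30° from the x-axis; with |JE| = 16.5, E = (11.13, 13.09). Then |BE| = |E − B| = 43.38.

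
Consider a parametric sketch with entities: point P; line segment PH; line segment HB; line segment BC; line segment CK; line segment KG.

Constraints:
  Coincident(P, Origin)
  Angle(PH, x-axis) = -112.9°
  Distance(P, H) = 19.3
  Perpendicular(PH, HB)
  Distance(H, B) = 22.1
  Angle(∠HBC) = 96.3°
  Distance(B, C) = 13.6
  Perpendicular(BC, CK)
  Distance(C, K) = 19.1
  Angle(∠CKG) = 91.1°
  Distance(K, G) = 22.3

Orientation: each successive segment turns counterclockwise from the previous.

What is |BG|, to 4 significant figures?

21.38

BC is perpendicular to CK, so CK runs at 150.8°; with |CK| = 19.1, K = (2.810, -5.189). ∠CKG = 91.1° gives KG at -120.3° from the x-axis; with |KG| = 22.3, G = (-8.441, -24.44). Then |BG| = |G − B| = 21.38.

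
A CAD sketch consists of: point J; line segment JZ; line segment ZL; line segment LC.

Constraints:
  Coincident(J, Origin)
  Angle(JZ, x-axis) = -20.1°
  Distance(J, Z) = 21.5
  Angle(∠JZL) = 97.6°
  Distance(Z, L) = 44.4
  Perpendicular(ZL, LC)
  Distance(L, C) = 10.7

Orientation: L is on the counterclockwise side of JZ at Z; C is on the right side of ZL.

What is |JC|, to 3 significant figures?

57.1

∠JZL = 97.6°, so ZL runs at -20.1° + (180° − 97.6°) = 62.3° from the x-axis; with |ZL| = 44.4, L = Z + 44.4·(cos 62.3°, sin 62.3°) = (40.8, 31.9). ZL ⟂ LC; with |LC| = 10.7 on the right of ZL, C = L + 10.7·(0.885, -0.465) = (50.3, 26.9). Then |JC| = |C − J| = 57.1.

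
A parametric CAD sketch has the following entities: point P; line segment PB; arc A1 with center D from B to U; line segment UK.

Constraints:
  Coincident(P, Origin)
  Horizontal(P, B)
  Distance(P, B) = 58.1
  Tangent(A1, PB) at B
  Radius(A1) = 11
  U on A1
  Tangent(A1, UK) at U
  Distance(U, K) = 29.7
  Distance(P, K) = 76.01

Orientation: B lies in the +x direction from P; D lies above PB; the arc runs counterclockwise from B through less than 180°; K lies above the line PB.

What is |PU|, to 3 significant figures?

70.1

Checks: |DU| = 11.00 ✓; ∠(DU, UK) = 90.00° ✓; |UK| = 29.70 ✓; |PK| = 76.01 ✓.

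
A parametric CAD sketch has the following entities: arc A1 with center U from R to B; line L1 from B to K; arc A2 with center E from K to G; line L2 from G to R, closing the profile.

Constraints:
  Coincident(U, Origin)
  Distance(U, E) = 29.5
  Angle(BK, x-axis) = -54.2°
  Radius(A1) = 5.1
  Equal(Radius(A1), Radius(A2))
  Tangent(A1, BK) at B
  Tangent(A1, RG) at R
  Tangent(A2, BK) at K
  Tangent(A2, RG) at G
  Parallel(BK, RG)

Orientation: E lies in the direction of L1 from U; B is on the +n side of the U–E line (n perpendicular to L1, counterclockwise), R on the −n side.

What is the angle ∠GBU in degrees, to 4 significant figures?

70.93°

Tangency of A1 to both parallel lines with radius 5.1 puts B and R at U ± 5.1·n: B = (4.136, 2.983), R = (-4.136, -2.983). Equal radii place K and G the same way about E: K = E + 5.1·n = (21.39, -20.94), G = E − 5.1·n = (13.12, -26.91). Then cos ∠GBU = BG·BU / (|BG||BU|), giving 70.93°.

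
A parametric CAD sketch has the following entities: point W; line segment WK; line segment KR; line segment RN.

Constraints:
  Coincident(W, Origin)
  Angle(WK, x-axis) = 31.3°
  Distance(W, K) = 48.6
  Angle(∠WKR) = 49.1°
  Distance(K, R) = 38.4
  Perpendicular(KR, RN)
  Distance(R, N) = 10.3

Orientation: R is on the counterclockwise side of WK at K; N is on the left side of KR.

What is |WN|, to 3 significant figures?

27.2

W is at the origin; WK runs at 31.3° with length 48.6, so K = 48.6·(cos 31.3°, sin 31.3°) = (41.5, 25.2). ∠WKR = 49.1°, so KR runs at 31.3° + (180° − 49.1°) = 162° from the x-axis; with |KR| = 38.4, R = K + 38.4·(cos 162°, sin 162°) = (4.96, 37.0). KR ⟂ RN; with |RN| = 10.3 on the left of KR, N = R + 10.3·(-0.306, -0.952) = (1.82, 27.2). Then |WN| = |N − W| = 27.2.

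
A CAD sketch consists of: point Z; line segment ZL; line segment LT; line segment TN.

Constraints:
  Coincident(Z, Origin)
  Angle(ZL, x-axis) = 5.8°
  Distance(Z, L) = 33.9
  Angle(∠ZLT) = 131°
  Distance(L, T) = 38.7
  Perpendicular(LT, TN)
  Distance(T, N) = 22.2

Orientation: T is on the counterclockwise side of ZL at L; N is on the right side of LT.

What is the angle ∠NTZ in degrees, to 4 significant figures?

112.8°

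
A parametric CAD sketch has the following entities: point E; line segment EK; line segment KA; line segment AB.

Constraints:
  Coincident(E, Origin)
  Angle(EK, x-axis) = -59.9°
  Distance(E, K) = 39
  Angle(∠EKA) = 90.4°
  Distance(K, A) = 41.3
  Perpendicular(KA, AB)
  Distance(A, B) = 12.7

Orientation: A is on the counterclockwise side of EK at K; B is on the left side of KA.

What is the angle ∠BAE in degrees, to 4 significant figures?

46.83°

E is at the origin; EK runs at -59.9° with length 39.0, so K = 39.0·(cos -59.9°, sin -59.9°) = (19.56, -33.74). ∠EKA = 90.4°, so KA runs at -59.9° + (180° − 90.4°) = 29.70° from the x-axis; with |KA| = 41.3, A = K + 41.3·(cos 29.70°, sin 29.70°) = (55.43, -13.28). The perpendicularity gives AB at right angles to KA; with |AB| = 12.7 on the left of KA, B = A + 12.7·(-0.4955, 0.8686) = (49.14, -2.247). Then cos ∠BAE = AB·AE / (|AB||AE|), giving 46.83°.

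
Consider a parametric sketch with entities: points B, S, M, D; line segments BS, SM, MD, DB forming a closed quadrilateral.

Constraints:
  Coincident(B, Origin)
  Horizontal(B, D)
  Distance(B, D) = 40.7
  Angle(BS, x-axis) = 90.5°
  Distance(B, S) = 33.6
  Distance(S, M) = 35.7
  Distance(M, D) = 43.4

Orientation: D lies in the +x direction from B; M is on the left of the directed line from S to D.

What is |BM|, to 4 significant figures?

54.85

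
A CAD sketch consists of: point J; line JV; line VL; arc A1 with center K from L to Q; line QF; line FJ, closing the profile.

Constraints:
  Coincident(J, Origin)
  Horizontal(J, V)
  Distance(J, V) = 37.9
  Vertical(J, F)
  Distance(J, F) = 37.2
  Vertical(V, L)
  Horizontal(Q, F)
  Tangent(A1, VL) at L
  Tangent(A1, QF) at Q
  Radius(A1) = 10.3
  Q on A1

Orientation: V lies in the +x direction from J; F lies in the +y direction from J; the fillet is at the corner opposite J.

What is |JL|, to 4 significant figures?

46.48

J is at the origin; J and V share the same y with |JV| = 37.9 and V on the +x side, so V = (37.90, 0.000). J and F share the same x with |JF| = 37.2 and F on the +y side, so F = (0.000, 37.20). The virtual corner opposite J is at (37.90, 37.20). The tangent condition forces KL to be normal to VL and tangency of A1 to QF means the radius KQ is perpendicular to QF, with radius 10.3, so the center K sits 10.3 in from both sides at K = (27.60, 26.90). That places the tangent points at L = (37.90, 26.90) on VL and Q = (27.60, 37.20) on QF. Then |JL| = |L − J| = 46.48.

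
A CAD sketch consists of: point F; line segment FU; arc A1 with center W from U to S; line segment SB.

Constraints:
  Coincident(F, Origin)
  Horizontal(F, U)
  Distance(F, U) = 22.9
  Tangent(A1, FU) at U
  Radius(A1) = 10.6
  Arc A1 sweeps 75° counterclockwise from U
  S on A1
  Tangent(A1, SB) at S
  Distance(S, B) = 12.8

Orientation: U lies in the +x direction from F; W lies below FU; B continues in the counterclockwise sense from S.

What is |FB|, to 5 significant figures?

22.277

F is at the origin; FU is horizontal with |FU| = 22.9 and U on the +x side, so U = (22.900, 0.0000). Since A1 is tangent to FU there, WU ⟂ FU, so W = U + (0, -10.6) = (22.900, -10.600). On A1, U sits at bearing 90° from W; a 75° counterclockwise sweep puts S at bearing 165°, so S = W + 10.6·(cos 165°, sin 165°) = (12.661, -7.8565). Since A1 is tangent to SB there, WS ⟂ SB, so SB runs along (−sin 165°, cos 165°); with |SB| = 12.8, B = (9.3483, -20.220). Then |FB| = |B − F| = 22.277.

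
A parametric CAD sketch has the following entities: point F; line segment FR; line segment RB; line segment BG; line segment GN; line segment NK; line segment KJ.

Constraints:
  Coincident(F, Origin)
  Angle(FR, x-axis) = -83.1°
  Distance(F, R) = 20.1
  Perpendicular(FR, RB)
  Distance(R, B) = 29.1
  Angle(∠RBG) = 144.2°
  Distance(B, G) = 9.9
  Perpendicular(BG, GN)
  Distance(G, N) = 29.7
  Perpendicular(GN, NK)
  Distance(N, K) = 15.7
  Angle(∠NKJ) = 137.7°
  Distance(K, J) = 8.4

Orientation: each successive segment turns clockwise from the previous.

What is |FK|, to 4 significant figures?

7.048

F is at the origin; FR runs at -83.1° with length 20.1, so R = (2.415, -19.95). The perpendicularity gives RB at right angles to FR, so RB runs at -173.1°; with |RB| = 29.1, B = (-26.47, -23.45). ∠RBG = 144.2° gives BG at 151.1° from the x-axis; with |BG| = 9.9, G = (-35.14, -18.67). BG ⟂ GN, so GN runs at 61.10°; with |GN| = 29.7, N = (-20.79, 7.335). GN is perpendicular to NK, so NK runs at -28.90°; with |NK| = 15.7, K = (-7.043, -0.2521). Then |FK| = |K − F| = 7.048.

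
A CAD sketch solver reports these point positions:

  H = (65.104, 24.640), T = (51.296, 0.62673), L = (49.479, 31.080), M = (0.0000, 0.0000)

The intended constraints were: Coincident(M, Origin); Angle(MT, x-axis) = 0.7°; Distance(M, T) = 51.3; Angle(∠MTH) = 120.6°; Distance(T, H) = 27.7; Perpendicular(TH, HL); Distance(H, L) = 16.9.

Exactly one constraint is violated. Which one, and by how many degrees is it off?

Perpendicular(TH, HL) — off by 7.50°.

M = (0.00, 0.00) ✓; MT at 0.7000° ✓; |MT| = 51.30 ✓; ∠MTH = 120.6° ✓; |TH| = 27.70 ✓; ∠(TH, HL) = 97.50° ✗; |HL| = 16.90 ✓.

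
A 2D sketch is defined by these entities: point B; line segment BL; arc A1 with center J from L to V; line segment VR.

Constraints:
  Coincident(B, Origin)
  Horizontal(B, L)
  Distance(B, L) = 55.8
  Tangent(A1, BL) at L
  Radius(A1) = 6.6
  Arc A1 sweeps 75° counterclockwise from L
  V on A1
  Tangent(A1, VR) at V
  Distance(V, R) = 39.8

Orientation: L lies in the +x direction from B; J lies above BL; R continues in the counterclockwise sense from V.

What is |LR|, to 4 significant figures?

46.43

On A1, L sits at bearing -90° from J; a 75° counterclockwise sweep puts V at bearing -15°, so V = J + 6.6·(cos -15°, sin -15°) = (62.18, 4.892). A1 meets VR tangentially, so JV is at right angles to VR, so VR runs along (−sin -15°, cos -15°); with |VR| = 39.8, R = (72.48, 43.34). Then |LR| = |R − L| = 46.43.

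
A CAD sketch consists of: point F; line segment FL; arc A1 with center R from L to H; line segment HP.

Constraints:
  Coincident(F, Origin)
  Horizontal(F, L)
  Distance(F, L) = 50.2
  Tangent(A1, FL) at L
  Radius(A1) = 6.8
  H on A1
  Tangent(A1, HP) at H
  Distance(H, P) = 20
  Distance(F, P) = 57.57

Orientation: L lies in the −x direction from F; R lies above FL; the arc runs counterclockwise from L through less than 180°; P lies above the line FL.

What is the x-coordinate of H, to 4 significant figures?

-43.78

Checks: F.y = 0.00, L.y = 0.00 ✓; |RH| = 6.800 ✓; ∠(RH, HP) = 90.00° ✓; |HP| = 20.00 ✓; |FP| = 57.57 ✓.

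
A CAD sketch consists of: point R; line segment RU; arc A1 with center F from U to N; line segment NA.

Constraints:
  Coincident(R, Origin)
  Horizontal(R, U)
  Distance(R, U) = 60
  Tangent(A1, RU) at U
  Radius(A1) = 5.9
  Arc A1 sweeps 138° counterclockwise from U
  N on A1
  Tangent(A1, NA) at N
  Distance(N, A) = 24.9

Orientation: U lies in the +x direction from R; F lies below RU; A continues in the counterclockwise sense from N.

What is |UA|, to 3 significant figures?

30.6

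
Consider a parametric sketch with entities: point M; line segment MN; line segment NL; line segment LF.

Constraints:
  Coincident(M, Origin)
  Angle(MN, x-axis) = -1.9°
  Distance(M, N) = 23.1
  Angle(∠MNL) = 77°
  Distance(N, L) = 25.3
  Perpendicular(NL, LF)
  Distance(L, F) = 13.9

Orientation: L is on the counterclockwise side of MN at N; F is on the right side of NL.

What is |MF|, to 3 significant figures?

41.6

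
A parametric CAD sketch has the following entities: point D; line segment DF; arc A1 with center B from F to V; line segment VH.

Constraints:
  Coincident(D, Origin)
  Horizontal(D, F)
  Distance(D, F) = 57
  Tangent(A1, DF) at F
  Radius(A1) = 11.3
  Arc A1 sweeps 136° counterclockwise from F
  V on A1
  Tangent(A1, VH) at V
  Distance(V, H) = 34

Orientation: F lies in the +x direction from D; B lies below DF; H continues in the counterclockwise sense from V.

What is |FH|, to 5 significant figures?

46.140

D is at the origin; D and F share the same y with |DF| = 57.0 and F on the +x side, so F = (57.000, 0.0000). The tangent condition forces BF to be normal to DF, so B = F + (0, -11.3) = (57.000, -11.300). On A1, F sits at bearing 90° from B; a 136° counterclockwise sweep puts V at bearing 226°, so V = B + 11.3·(cos 226°, sin 226°) = (49.150, -19.429). A1 meets VH tangentially, so BV is at right angles to VH, so VH runs along (−sin 226°, cos 226°); with |VH| = 34.0, H = (73.608, -43.047). Then |FH| = |H − F| = 46.140.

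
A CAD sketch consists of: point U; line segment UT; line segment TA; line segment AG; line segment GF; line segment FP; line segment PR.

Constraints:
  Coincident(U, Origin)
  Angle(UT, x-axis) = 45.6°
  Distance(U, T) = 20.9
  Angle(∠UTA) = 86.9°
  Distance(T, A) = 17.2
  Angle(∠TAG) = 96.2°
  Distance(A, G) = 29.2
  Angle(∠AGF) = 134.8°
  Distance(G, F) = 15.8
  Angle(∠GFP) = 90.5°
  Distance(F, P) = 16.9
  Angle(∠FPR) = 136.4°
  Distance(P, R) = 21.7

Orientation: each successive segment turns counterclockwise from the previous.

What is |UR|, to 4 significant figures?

13.49

∠GFP = 90.5° gives FP at -2.800° from the x-axis; with |FP| = 16.9, P = (-3.582, -10.06). ∠FPR = 136.4° gives PR at 40.80° from the x-axis; with |PR| = 21.7, R = (12.85, 4.124). Then |UR| = |R − U| = 13.49.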